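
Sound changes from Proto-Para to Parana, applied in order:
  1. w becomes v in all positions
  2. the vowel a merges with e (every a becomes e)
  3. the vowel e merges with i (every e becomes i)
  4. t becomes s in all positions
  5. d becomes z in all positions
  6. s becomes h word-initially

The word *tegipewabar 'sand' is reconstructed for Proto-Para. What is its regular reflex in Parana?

higipivibir

Parana: *tegipewabar > tegipevabar > tegipeveber > tigipivibir > sigipivibir > higipivibir  (by unconditioned shift, vowel merger, vowel merger, unconditioned shift, debuccalisation)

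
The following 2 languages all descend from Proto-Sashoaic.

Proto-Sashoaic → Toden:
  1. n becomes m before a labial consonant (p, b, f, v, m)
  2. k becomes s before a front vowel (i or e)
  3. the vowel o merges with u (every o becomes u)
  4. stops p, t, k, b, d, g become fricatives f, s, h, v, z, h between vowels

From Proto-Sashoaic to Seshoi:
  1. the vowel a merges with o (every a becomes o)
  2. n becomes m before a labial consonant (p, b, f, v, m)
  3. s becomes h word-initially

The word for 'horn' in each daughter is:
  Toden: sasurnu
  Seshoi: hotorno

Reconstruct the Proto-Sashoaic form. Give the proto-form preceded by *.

Position 3: Toden has s, Seshoi has t. Seshoi preserves t here (none of its changes turn any other segment into t), so the proto-segment is *t.
Position 4: Toden has u, Seshoi has o. Taking the neighbouring segments as reconstructed: Toden u could go back to *o or *u; Seshoi o could go back to *a or *o — the one source consistent with every daughter is *o.
This points to *satorno. Verify forward in each daughter:
Toden: *satorno > saturnu > sasurnu  (by vowel merger, intervocalic lenition)
Seshoi: start from *satorno.
  rule 1 (vowel merger): satorno → sotorno
  rule 2: no change — sotorno
  rule 3 (debuccalisation): sotorno → hotorno
  ⇒ Seshoi hotorno
No other proto-form is consistent with every reflex, so the reconstruction is *satorno.

*satorno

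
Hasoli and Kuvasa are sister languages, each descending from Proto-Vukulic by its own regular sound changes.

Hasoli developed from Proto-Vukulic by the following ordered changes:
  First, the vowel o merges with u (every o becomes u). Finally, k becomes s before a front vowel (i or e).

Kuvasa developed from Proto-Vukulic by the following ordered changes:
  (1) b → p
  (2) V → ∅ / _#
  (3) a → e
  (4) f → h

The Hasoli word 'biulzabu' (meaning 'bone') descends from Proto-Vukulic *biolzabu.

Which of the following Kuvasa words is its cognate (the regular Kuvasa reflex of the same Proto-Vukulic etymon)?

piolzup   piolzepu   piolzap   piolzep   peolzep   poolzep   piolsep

piolzep

Kuvasa: *biolzabu
  biolzabu → piolzapu   [unconditioned shift]
  piolzapu → piolzap   [apocope]
  piolzap → piolzep   [vowel merger]
  piolzep (rule 4 does not apply)
  giving Kuvasa piolzep.
The other candidates each miss or misapply at least one Kuvasa change.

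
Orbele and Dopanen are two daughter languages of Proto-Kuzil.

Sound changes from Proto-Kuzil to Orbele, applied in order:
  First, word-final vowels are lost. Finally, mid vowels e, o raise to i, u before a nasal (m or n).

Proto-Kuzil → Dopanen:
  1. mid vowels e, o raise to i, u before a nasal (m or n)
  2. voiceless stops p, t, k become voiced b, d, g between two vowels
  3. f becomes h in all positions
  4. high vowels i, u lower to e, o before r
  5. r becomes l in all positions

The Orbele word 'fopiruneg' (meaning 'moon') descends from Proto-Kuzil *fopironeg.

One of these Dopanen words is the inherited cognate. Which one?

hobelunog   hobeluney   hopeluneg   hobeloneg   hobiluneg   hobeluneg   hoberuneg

hobeluneg

Dopanen: *fopironeg
  fopironeg → fopiruneg   [pre-nasal raising]
  fopiruneg → fobiruneg   [intervocalic voicing]
  fobiruneg → hobiruneg   [unconditioned shift]
  hobiruneg → hoberuneg   [pre-rhotic lowering]
  hoberuneg → hobeluneg   [unconditioned shift]
  giving Dopanen hobeluneg.
The other candidates each miss or misapply at least one Dopanen change.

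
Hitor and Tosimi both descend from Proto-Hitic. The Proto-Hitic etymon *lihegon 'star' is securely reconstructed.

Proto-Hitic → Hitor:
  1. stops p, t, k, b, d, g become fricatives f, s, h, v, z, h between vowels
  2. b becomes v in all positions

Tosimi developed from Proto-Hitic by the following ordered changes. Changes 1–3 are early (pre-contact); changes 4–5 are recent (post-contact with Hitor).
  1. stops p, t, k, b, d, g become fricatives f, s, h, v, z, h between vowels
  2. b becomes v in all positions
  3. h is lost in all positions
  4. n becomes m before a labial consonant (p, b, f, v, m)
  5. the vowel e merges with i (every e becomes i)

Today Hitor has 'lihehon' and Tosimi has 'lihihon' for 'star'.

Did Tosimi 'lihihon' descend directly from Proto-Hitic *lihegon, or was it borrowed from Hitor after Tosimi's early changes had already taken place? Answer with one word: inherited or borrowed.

If inherited, *lihegon would pass through all of Tosimi's changes:
Tosimi: *lihegon > lihehon > lieon > liion  (by intervocalic lenition, h-loss, vowel merger)
If borrowed from Hitor 'lihehon' after the early changes, it would undergo only the recent ones:
  rule 4 (nasal place assimilation): no change (lihehon)
  rule 5 (vowel merger): lihehon → lihihon
  ⇒ as a loan: lihihon
Tosimi 'lihihon' matches the loan outcome 'lihihon', not the inherited 'liion' — it skipped the early Tosimi changes, so it was borrowed from Hitor.

borrowed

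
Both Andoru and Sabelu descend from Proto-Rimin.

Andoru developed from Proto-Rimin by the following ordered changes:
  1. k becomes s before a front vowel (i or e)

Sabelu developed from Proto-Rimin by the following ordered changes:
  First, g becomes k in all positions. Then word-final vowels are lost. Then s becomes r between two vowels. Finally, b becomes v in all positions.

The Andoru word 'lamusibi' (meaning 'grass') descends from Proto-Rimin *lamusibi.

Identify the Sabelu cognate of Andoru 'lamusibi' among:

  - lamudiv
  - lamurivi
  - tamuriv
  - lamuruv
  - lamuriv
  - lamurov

lamuriv

Sabelu: *lamusibi
  lamusibi (rule 1 does not apply)
  lamusibi → lamusib   [apocope]
  lamusib → lamurib   [rhotacism]
  lamurib → lamuriv   [unconditioned shift]
  giving Sabelu lamuriv.
Among the options, 'lamuriv' alone shows every Sabelu change applied in order.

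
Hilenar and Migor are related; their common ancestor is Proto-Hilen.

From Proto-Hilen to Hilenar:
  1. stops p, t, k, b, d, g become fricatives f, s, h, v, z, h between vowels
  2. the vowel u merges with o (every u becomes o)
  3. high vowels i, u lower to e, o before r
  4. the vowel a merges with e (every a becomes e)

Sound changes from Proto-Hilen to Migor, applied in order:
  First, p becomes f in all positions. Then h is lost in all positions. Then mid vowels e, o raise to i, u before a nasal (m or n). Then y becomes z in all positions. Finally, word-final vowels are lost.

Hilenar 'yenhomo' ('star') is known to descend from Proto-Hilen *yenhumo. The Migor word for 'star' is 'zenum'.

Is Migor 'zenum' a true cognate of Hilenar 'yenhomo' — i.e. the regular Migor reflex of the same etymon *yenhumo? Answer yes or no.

Derive the expected Migor reflex of *yenhumo:
Migor: *yenhumo
  yenhumo (rule 1 does not apply)
  yenhumo → yenumo   [h-loss]
  yenumo → yinumo   [pre-nasal raising]
  yinumo → zinumo   [unconditioned shift]
  zinumo → zinum   [apocope]
  giving Migor zinum.
The regular Migor reflex would be 'zinum', but the attested form is 'zenum'. The correspondence is irregular, so they are not cognates (the Migor form has a different source).

no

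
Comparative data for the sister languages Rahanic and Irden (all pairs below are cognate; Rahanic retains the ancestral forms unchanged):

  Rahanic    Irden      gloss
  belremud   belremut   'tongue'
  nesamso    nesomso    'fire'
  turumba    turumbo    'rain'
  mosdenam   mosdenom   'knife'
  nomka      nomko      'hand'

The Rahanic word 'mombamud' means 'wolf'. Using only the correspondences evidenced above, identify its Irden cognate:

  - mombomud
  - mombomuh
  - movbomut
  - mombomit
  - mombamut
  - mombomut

nesamso ~ nesomso, mosdenam ~ mosdenom — Rahanic a corresponds to Irden o after a consonant, before a nasal.
belremud ~ belremut — Rahanic d corresponds to Irden t word-finally.
Applying these to Rahanic 'mombamud':
  mombamud → mombomud   (a→o after a consonant, before a nasal)
  mombomud → mombomut   (d→t word-finally)
So the Irden cognate is 'mombomut'.

mombomut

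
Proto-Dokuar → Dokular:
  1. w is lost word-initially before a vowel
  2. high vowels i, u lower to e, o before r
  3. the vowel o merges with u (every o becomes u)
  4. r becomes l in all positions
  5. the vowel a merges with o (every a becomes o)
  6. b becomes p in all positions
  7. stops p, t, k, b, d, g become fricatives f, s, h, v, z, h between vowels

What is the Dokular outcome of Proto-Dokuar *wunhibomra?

Dokular: *wunhibomra
  wunhibomra → unhibomra   [glide loss]
  unhibomra (rule 2 does not apply)
  unhibomra → unhibumra   [vowel merger]
  unhibumra → unhibumla   [unconditioned shift]
  unhibumla → unhibumlo   [vowel merger]
  unhibumlo → unhipumlo   [unconditioned shift]
  unhipumlo → unhifumlo   [intervocalic lenition]
  giving Dokular unhifumlo.

unhifumlo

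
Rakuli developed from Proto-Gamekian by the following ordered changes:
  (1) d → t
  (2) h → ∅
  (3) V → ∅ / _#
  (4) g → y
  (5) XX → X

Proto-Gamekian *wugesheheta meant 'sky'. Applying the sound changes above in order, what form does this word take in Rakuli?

wuyeset

Rakuli: *wugesheheta
  wugesheheta (rule 1 does not apply)
  wugesheheta → wugeseeta   [h-loss]
  wugeseeta → wugeseet   [apocope]
  wugeseet → wuyeseet   [unconditioned shift]
  wuyeseet → wuyeset   [degemination]
  giving Rakuli wuyeset.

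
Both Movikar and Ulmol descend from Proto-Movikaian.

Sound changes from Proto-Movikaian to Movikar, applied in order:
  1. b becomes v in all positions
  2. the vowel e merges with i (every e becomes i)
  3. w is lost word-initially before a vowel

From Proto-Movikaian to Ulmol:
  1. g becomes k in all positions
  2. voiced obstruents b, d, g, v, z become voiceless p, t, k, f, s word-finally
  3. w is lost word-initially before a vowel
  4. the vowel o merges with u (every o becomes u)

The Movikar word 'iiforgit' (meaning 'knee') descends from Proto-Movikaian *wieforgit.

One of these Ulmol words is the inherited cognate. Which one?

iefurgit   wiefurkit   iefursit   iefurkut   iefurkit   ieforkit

iefurkit

Ulmol: *wieforgit
  wieforgit → wieforkit   [unconditioned shift]
  wieforkit (rule 2 does not apply)
  wieforkit → ieforkit   [glide loss]
  ieforkit → iefurkit   [vowel merger]
  giving Ulmol iefurkit.
Only 'iefurkit' matches the regular Ulmol development of *wieforgit.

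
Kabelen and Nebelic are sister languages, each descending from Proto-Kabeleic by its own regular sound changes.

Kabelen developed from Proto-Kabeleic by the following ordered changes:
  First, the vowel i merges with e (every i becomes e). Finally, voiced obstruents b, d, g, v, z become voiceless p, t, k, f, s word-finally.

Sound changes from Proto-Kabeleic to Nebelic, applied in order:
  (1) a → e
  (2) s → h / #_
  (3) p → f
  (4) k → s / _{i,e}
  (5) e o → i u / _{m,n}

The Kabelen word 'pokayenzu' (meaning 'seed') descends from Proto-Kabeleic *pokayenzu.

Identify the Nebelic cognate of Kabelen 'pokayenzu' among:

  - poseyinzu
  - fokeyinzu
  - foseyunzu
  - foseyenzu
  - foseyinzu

foseyinzu

Nebelic: start from *pokayenzu.
  rule 1 (vowel merger): pokayenzu → pokeyenzu
  rule 2: no change — pokeyenzu
  rule 3 (unconditioned shift): pokeyenzu → fokeyenzu
  rule 4 (palatalisation): fokeyenzu → foseyenzu
  rule 5 (pre-nasal raising): foseyenzu → foseyinzu
  ⇒ Nebelic foseyinzu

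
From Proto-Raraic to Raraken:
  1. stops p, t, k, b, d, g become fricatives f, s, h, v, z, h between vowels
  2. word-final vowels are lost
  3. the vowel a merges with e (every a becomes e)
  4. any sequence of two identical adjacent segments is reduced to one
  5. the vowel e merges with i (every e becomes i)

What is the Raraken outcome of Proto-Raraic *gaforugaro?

giforuhir

Raraken: start from *gaforugaro.
  rule 1 (intervocalic lenition): gaforugaro → gaforuharo
  rule 2 (apocope): gaforuharo → gaforuhar
  rule 3 (vowel merger): gaforuhar → geforuher
  rule 4: no change — geforuher
  rule 5 (vowel merger): geforuher → giforuhir
  ⇒ Raraken giforuhir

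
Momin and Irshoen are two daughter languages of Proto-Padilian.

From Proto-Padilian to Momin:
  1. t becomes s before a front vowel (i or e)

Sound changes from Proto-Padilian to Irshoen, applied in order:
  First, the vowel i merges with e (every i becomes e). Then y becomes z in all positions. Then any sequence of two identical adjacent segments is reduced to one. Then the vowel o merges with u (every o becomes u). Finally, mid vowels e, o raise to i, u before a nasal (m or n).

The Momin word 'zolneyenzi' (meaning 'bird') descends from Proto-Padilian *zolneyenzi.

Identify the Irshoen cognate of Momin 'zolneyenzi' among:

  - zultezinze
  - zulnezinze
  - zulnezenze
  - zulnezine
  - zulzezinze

zulnezinze

Irshoen: *zolneyenzi
  zolneyenzi → zolneyenze   [vowel merger]
  zolneyenze → zolnezenze   [unconditioned shift]
  zolnezenze (rule 3 does not apply)
  zolnezenze → zulnezenze   [vowel merger]
  zulnezenze → zulnezinze   [pre-nasal raising]
  giving Irshoen zulnezinze.
The other candidates each miss or misapply at least one Irshoen change.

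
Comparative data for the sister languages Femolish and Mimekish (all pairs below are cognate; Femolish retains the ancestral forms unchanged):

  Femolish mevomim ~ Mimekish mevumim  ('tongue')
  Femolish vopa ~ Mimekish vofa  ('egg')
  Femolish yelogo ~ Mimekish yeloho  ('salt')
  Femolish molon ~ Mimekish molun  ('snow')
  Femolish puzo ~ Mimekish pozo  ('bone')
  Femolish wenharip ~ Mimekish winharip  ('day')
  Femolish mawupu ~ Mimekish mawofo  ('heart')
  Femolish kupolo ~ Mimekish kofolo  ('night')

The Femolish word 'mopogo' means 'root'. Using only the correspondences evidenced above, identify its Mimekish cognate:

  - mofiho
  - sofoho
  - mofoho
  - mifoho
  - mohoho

mofoho

kupolo ~ kofolo — Femolish p corresponds to Mimekish f between vowels (before a back vowel).
yelogo ~ yeloho — Femolish g corresponds to Mimekish h between vowels (before a back vowel).
Applying these to Femolish 'mopogo':
  mopogo → mofogo   (p→f between vowels (before a back vowel))
  mofogo → mofoho   (g→h between vowels (before a back vowel))
So the Mimekish cognate is 'mofoho'.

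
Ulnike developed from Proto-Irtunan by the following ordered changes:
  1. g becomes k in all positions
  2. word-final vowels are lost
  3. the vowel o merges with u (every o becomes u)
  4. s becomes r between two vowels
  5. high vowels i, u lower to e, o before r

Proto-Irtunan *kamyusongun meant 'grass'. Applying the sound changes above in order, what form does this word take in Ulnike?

Ulnike: start from *kamyusongun.
  rule 1 (unconditioned shift): kamyusongun → kamyusonkun
  rule 2: no change — kamyusonkun
  rule 3 (vowel merger): kamyusonkun → kamyusunkun
  rule 4 (rhotacism): kamyusunkun → kamyurunkun
  rule 5 (pre-rhotic lowering): kamyurunkun → kamyorunkun
  ⇒ Ulnike kamyorunkun

kamyorunkun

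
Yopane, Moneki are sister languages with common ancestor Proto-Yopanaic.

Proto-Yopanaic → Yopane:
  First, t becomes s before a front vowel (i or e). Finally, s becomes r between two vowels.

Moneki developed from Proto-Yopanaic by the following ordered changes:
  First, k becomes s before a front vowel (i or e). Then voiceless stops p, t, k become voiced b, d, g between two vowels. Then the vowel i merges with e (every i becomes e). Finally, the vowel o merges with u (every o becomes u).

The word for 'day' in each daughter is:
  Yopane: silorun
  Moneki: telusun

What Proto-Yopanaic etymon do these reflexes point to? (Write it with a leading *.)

Position 2: Yopane has i, Moneki has e. Yopane preserves i here (none of its changes turn any other segment into i), so the proto-segment is *i.
Position 4: Yopane has o, Moneki has u. Yopane preserves o here (none of its changes turn any other segment into o), so the proto-segment is *o.
Verify the candidate proto-form against each daughter:
Yopane: start from *tilosun.
  rule 1 (palatalisation): tilosun → silosun
  rule 2 (rhotacism): silosun → silorun
  ⇒ Yopane silorun
Moneki: *tilosun
  tilosun (rule 1 does not apply)
  tilosun (rule 2 does not apply)
  tilosun → telosun   [vowel merger]
  telosun → telusun   [vowel merger]
  giving Moneki telusun.
Only *tilosun yields all of Yopane silorun, Moneki telusun.

*tilosun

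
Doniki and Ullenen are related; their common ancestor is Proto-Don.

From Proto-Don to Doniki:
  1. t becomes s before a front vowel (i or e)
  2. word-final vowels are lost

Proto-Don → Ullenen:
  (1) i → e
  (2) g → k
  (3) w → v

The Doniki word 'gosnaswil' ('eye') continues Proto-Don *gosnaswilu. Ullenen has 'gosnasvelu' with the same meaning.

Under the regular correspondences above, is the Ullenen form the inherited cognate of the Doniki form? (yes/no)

Derive the expected Ullenen reflex of *gosnaswilu:
Ullenen: *gosnaswilu > gosnaswelu > kosnaswelu > kosnasvelu  (by vowel merger, unconditioned shift, unconditioned shift)
The regular Ullenen reflex would be 'kosnasvelu', but the attested form is 'gosnasvelu'. The correspondence is irregular, so they are not cognates (the Ullenen form has a different source).

no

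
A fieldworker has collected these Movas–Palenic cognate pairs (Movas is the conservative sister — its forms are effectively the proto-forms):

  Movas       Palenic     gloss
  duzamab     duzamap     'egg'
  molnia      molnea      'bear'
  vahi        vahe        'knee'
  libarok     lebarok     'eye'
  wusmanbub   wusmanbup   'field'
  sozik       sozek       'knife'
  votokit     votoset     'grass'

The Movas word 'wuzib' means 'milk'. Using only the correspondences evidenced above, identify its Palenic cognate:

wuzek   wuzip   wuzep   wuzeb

libarok ~ lebarok — Movas i corresponds to Palenic e after a consonant, before a labial obstruent.
duzamab ~ duzamap, wusmanbub ~ wusmanbup — Movas b corresponds to Palenic p word-finally.
Applying these to Movas 'wuzib':
  wuzib → wuzeb   (i→e after a consonant, before a labial obstruent)
  wuzeb → wuzep   (b→p word-finally)
So the Palenic cognate is 'wuzep'.

wuzep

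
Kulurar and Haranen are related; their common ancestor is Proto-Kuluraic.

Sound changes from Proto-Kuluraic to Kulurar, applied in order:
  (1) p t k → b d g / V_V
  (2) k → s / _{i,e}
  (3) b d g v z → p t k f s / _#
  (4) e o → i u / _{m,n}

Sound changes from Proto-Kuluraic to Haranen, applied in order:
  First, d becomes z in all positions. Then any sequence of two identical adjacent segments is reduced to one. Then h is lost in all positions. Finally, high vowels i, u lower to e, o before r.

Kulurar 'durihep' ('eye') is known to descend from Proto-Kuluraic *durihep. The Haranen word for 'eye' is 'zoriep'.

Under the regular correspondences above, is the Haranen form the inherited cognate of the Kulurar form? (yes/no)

yes

Derive the expected Haranen reflex of *durihep:
Haranen: *durihep > zurihep > zuriep > zoriep  (by unconditioned shift, h-loss, pre-rhotic lowering)
Haranen 'zoriep' matches the regular reflex exactly, so the pair is cognate.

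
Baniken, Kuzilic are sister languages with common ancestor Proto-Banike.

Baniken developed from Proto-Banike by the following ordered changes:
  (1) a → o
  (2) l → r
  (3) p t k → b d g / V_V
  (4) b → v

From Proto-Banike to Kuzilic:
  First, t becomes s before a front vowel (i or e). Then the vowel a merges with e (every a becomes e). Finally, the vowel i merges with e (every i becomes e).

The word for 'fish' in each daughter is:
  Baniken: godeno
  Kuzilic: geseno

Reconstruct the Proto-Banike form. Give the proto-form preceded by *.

Position 2: Baniken has o, Kuzilic has e. Taking the neighbouring segments as reconstructed: Baniken o could go back to *a or *o; Kuzilic e could go back to *a or *e or *i — the one source consistent with every daughter is *a.
Position 3: Baniken has d, Kuzilic has s. Taking the neighbouring segments as reconstructed: Baniken d could go back to *t or *d; Kuzilic s could go back to *t or *s — the one source consistent with every daughter is *t.
Verify the candidate proto-form against each daughter:
Baniken: *gateno
  gateno → goteno   [vowel merger]
  goteno (rule 2 does not apply)
  goteno → godeno   [intervocalic voicing]
  godeno (rule 4 does not apply)
  giving Baniken godeno.
Kuzilic: *gateno > gaseno > geseno  (by palatalisation, vowel merger)
Only *gateno yields all of Baniken godeno, Kuzilic geseno.

*gateno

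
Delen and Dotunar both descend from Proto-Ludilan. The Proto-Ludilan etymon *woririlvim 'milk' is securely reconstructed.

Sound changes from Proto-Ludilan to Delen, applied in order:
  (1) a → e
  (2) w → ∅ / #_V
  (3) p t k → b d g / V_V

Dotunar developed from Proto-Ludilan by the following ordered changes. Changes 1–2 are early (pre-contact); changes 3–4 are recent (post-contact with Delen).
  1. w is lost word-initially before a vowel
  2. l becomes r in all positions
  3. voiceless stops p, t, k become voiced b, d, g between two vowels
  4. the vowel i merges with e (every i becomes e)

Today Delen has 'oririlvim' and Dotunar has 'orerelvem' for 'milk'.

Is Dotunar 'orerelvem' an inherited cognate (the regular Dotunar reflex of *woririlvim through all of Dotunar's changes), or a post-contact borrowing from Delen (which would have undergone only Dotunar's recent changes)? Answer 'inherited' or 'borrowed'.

If inherited, *woririlvim would pass through all of Dotunar's changes:
Dotunar: *woririlvim > oririlvim > oririrvim > orerervem  (by glide loss, unconditioned shift, vowel merger)
If borrowed from Delen 'oririlvim' after the early changes, it would undergo only the recent ones:
  rule 3 (intervocalic voicing): no change (oririlvim)
  rule 4 (vowel merger): oririlvim → orerelvem
  ⇒ as a loan: orerelvem
Dotunar 'orerelvem' matches the loan outcome 'orerelvem', not the inherited 'orerervem' — it skipped the early Dotunar changes, so it was borrowed from Delen.

borrowed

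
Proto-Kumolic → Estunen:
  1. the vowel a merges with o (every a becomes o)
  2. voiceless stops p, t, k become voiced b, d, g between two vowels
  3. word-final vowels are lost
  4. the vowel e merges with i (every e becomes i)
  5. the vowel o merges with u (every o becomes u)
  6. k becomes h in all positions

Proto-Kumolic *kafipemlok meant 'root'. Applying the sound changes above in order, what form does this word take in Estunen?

hufibimluh

Estunen: start from *kafipemlok.
  rule 1 (vowel merger): kafipemlok → kofipemlok
  rule 2 (intervocalic voicing): kofipemlok → kofibemlok
  rule 3: no change — kofibemlok
  rule 4 (vowel merger): kofibemlok → kofibimlok
  rule 5 (vowel merger): kofibimlok → kufibimluk
  rule 6 (unconditioned shift): kufibimluk → hufibimluh
  ⇒ Estunen hufibimluh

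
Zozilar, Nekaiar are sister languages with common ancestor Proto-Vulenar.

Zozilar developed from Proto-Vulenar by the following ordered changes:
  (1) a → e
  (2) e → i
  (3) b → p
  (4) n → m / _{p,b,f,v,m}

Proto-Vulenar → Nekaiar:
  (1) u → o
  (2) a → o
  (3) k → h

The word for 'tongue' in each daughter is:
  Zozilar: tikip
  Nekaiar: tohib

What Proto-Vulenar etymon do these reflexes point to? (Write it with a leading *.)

*takib

Position 3: Zozilar has k, Nekaiar has h. Zozilar preserves k here (none of its changes turn any other segment into k), so the proto-segment is *k.
Position 2: Zozilar has i, Nekaiar has o. Taking the neighbouring segments as reconstructed: Zozilar i could go back to *a or *e or *i; Nekaiar o could go back to *a or *o or *u — the one source consistent with every daughter is *a.
This points to *takib. Verify forward in each daughter:
Zozilar: *takib > tekib > tikib > tikip  (by vowel merger, vowel merger, unconditioned shift)
Nekaiar: *takib > tokib > tohib  (by vowel merger, unconditioned shift)
*takib is the unique common source.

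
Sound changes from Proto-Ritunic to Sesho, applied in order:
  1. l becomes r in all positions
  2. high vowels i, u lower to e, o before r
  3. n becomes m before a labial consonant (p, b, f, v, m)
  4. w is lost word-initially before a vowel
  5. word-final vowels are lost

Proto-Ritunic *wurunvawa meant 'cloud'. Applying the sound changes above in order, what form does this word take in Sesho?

Sesho: start from *wurunvawa.
  rule 1: no change — wurunvawa
  rule 2 (pre-rhotic lowering): wurunvawa → worunvawa
  rule 3 (nasal place assimilation): worunvawa → worumvawa
  rule 4 (glide loss): worumvawa → orumvawa
  rule 5 (apocope): orumvawa → orumvaw
  ⇒ Sesho orumvaw

orumvaw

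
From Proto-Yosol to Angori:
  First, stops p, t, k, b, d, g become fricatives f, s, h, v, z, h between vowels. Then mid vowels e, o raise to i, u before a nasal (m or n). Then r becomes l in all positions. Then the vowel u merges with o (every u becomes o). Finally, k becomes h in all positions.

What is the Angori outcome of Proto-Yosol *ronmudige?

Angori: start from *ronmudige.
  rule 1 (intervocalic lenition): ronmudige → ronmuzihe
  rule 2 (pre-nasal raising): ronmuzihe → runmuzihe
  rule 3 (unconditioned shift): runmuzihe → lunmuzihe
  rule 4 (vowel merger): lunmuzihe → lonmozihe
  rule 5: no change — lonmozihe
  ⇒ Angori lonmozihe

lonmozihe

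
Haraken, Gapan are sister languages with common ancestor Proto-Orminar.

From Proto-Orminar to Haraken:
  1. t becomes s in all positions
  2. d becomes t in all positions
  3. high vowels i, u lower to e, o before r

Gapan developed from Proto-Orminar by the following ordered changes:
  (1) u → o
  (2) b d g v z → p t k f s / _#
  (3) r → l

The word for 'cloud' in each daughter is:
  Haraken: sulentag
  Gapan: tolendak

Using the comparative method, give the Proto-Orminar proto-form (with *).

*tulendag

Position 8: Haraken has g, Gapan has k. Haraken preserves g here (none of its changes turn any other segment into g), so the proto-segment is *g.
Position 6: Haraken has t, Gapan has d. Gapan preserves d here (none of its changes turn any other segment into d), so the proto-segment is *d.
Continuing position by position gives *tulendag; check it forward:
Haraken: *tulendag > sulendag > sulentag  (by unconditioned shift, unconditioned shift)
Gapan: start from *tulendag.
  rule 1 (vowel merger): tulendag → tolendag
  rule 2 (final devoicing): tolendag → tolendak
  rule 3: no change — tolendak
  ⇒ Gapan tolendak
Only *tulendag yields all of Haraken sulentag, Gapan tolendak.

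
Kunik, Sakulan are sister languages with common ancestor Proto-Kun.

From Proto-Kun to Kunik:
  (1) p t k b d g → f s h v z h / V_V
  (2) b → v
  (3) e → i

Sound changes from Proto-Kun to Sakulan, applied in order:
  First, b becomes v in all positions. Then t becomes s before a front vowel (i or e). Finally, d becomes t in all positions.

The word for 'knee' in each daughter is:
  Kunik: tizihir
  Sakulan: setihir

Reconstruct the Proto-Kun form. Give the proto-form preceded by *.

Position 3: Kunik has z, Sakulan has t. Taking the neighbouring segments as reconstructed: Kunik z could go back to *d or *z; Sakulan t can only go back to *d — the one source consistent with every daughter is *d.
Position 2: Kunik has i, Sakulan has e. Sakulan preserves e here (none of its changes turn any other segment into e), so the proto-segment is *e.
Position 1: Kunik has t, Sakulan has s. Kunik preserves t here (none of its changes turn any other segment into t), so the proto-segment is *t.
The remaining positions agree across the daughters. Check the candidate against every language:
Kunik: *tedihir
  tedihir → tezihir   [intervocalic lenition]
  tezihir (rule 2 does not apply)
  tezihir → tizihir   [vowel merger]
  giving Kunik tizihir.
Sakulan: start from *tedihir.
  rule 1: no change — tedihir
  rule 2 (palatalisation): tedihir → sedihir
  rule 3 (unconditioned shift): sedihir → setihir
  ⇒ Sakulan setihir
*tedihir is the unique common source.

*tedihir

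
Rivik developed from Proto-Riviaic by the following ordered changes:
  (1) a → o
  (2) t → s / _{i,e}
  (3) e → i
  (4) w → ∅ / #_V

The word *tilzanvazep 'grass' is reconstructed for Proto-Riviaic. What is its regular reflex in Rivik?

Rivik: *tilzanvazep
  tilzanvazep → tilzonvozep   [vowel merger]
  tilzonvozep → silzonvozep   [palatalisation]
  silzonvozep → silzonvozip   [vowel merger]
  silzonvozip (rule 4 does not apply)
  giving Rivik silzonvozip.

silzonvozip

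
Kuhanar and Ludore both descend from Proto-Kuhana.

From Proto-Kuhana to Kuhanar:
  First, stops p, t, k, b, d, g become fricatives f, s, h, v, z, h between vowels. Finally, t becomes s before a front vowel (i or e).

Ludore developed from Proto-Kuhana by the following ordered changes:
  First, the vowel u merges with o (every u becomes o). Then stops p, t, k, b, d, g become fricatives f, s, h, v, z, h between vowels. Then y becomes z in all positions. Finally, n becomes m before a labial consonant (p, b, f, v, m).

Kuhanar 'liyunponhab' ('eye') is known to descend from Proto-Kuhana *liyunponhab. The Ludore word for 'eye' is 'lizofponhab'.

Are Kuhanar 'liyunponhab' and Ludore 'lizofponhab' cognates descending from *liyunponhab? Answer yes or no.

no

Derive the expected Ludore reflex of *liyunponhab:
Ludore: start from *liyunponhab.
  rule 1 (vowel merger): liyunponhab → liyonponhab
  rule 2: no change — liyonponhab
  rule 3 (unconditioned shift): liyonponhab → lizonponhab
  rule 4 (nasal place assimilation): lizonponhab → lizomponhab
  ⇒ Ludore lizomponhab
The regular Ludore reflex would be 'lizomponhab', but the attested form is 'lizofponhab'. The correspondence is irregular, so they are not cognates (the Ludore form has a different source).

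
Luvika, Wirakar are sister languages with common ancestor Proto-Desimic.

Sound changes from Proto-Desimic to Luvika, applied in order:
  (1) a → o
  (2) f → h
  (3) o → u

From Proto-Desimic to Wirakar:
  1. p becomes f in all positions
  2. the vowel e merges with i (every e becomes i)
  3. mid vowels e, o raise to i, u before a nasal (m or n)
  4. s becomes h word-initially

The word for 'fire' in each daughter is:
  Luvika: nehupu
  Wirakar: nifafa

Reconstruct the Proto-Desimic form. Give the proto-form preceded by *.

Position 6: Luvika has u, Wirakar has a. Wirakar preserves a here (none of its changes turn any other segment into a), so the proto-segment is *a.
Position 5: Luvika has p, Wirakar has f. Luvika preserves p here (none of its changes turn any other segment into p), so the proto-segment is *p.
Verify the candidate proto-form against each daughter:
Luvika: *nefapa
  nefapa → nefopo   [vowel merger]
  nefopo → nehopo   [unconditioned shift]
  nehopo → nehupu   [vowel merger]
  giving Luvika nehupu.
Wirakar: start from *nefapa.
  rule 1 (unconditioned shift): nefapa → nefafa
  rule 2 (vowel merger): nefafa → nifafa
  rule 3: no change — nifafa
  rule 4: no change — nifafa
  ⇒ Wirakar nifafa
*nefapa is the unique common source.

*nefapa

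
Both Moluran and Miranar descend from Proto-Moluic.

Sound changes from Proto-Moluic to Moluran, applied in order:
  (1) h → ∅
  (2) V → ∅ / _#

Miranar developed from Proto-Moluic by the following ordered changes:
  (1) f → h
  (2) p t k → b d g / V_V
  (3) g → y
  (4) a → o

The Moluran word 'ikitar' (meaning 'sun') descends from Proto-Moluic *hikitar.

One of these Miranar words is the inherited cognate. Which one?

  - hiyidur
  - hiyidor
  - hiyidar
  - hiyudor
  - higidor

hiyidor

Miranar: start from *hikitar.
  rule 1: no change — hikitar
  rule 2 (intervocalic voicing): hikitar → higidar
  rule 3 (unconditioned shift): higidar → hiyidar
  rule 4 (vowel merger): hiyidar → hiyidor
  ⇒ Miranar hiyidor
Only 'hiyidor' matches the regular Miranar development of *hikitar.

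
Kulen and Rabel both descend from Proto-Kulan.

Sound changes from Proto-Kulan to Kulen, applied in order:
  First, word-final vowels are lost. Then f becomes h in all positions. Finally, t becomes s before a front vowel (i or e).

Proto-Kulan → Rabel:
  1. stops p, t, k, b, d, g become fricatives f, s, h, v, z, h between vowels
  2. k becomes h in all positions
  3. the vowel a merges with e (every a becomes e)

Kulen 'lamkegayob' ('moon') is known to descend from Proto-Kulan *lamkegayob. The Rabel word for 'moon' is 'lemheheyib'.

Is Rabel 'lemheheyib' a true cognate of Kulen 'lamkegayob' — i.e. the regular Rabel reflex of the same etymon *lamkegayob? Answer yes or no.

no

Derive the expected Rabel reflex of *lamkegayob:
Rabel: *lamkegayob > lamkehayob > lamhehayob > lemheheyob  (by intervocalic lenition, unconditioned shift, vowel merger)
The regular Rabel reflex would be 'lemheheyob', but the attested form is 'lemheheyib'. The correspondence is irregular, so they are not cognates (the Rabel form has a different source).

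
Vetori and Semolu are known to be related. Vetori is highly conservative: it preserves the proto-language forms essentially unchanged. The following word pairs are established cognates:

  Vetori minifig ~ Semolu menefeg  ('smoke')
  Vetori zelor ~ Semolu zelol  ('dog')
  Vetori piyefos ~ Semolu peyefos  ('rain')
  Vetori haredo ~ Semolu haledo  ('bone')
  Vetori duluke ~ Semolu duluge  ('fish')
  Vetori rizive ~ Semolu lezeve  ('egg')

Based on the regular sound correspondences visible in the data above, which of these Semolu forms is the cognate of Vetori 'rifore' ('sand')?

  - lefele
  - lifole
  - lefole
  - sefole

rizive ~ lezeve — Vetori r corresponds to Semolu l word-initially before a front vowel.
minifig ~ menefeg — Vetori i corresponds to Semolu e after a consonant, before a labial obstruent.
haredo ~ haledo — Vetori r corresponds to Semolu l between vowels (before a front vowel).
Applying these to Vetori 'rifore':
  rifore → lifore   (r→l word-initially before a front vowel)
  lifore → lefore   (i→e after a consonant, before a labial obstruent)
  lefore → lefole   (r→l between vowels (before a front vowel))
So the Semolu cognate is 'lefole'.

lefole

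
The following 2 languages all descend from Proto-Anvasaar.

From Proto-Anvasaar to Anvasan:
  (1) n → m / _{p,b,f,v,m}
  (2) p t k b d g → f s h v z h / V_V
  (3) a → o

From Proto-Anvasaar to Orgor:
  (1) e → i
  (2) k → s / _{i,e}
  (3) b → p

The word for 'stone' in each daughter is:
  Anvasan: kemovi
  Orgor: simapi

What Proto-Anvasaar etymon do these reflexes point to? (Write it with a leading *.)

Position 4: Anvasan has o, Orgor has a. Orgor preserves a here (none of its changes turn any other segment into a), so the proto-segment is *a.
Position 1: Anvasan has k, Orgor has s. Anvasan preserves k here (none of its changes turn any other segment into k), so the proto-segment is *k.
Verify the candidate proto-form against each daughter:
Anvasan: *kemabi > kemavi > kemovi  (by intervocalic lenition, vowel merger)
Orgor: *kemabi > kimabi > simabi > simapi  (by vowel merger, palatalisation, unconditioned shift)
*kemabi is the unique common source.

*kemabi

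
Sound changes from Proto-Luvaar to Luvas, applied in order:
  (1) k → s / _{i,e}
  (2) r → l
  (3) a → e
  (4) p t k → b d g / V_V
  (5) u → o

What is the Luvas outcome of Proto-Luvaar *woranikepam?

wolenisebem

Luvas: *woranikepam > woranisepam > wolanisepam > wolenisepem > wolenisebem  (by palatalisation, unconditioned shift, vowel merger, intervocalic voicing)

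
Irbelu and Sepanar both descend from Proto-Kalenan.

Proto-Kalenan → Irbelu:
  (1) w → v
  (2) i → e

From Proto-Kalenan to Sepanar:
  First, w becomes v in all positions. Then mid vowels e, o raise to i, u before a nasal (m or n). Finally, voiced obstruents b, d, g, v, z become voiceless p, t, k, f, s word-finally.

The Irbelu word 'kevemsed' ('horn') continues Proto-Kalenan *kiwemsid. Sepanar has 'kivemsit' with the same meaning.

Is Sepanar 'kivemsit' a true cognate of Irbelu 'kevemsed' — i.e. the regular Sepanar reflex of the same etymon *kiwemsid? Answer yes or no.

Derive the expected Sepanar reflex of *kiwemsid:
Sepanar: start from *kiwemsid.
  rule 1 (unconditioned shift): kiwemsid → kivemsid
  rule 2 (pre-nasal raising): kivemsid → kivimsid
  rule 3 (final devoicing): kivimsid → kivimsit
  ⇒ Sepanar kivimsit
The regular Sepanar reflex would be 'kivimsit', but the attested form is 'kivemsit'. The correspondence is irregular, so they are not cognates (the Sepanar form has a different source).

no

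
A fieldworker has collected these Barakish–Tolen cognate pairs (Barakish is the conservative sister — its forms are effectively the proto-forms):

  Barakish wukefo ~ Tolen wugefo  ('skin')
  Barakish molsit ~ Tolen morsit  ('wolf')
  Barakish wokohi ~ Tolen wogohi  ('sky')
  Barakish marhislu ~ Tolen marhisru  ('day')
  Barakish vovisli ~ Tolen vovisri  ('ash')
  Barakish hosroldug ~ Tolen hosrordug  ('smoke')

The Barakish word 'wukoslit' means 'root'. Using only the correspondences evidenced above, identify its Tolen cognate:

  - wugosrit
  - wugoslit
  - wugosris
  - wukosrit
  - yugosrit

wugosrit

wokohi ~ wogohi — Barakish k corresponds to Tolen g between vowels (before a back vowel).
vovisli ~ vovisri — Barakish l corresponds to Tolen r after a consonant, before a front vowel.
Applying these to Barakish 'wukoslit':
  wukoslit → wugoslit   (k→g between vowels (before a back vowel))
  wugoslit → wugosrit   (l→r after a consonant, before a front vowel)
So the Tolen cognate is 'wugosrit'.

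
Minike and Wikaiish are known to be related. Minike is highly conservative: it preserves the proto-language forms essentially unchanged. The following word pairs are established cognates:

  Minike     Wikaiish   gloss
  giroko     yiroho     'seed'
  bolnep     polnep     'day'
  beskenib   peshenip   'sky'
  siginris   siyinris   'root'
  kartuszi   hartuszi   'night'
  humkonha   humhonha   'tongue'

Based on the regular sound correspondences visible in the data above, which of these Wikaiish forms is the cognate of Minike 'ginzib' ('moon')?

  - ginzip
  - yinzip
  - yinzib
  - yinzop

yinzip

giroko ~ yiroho — Minike g corresponds to Wikaiish y word-initially before a front vowel.
beskenib ~ peshenip — Minike b corresponds to Wikaiish p word-finally.
Applying these to Minike 'ginzib':
  ginzib → yinzib   (g→y word-initially before a front vowel)
  yinzib → yinzip   (b→p word-finally)
So the Wikaiish cognate is 'yinzip'.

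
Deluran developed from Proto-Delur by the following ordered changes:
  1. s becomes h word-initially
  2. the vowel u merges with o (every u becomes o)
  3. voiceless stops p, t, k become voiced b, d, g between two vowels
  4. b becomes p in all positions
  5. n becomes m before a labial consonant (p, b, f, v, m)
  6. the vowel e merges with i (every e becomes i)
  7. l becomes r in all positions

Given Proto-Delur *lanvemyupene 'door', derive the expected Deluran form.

Deluran: start from *lanvemyupene.
  rule 1: no change — lanvemyupene
  rule 2 (vowel merger): lanvemyupene → lanvemyopene
  rule 3 (intervocalic voicing): lanvemyopene → lanvemyobene
  rule 4 (unconditioned shift): lanvemyobene → lanvemyopene
  rule 5 (nasal place assimilation): lanvemyopene → lamvemyopene
  rule 6 (vowel merger): lamvemyopene → lamvimyopini
  rule 7 (unconditioned shift): lamvimyopini → ramvimyopini
  ⇒ Deluran ramvimyopini

ramvimyopini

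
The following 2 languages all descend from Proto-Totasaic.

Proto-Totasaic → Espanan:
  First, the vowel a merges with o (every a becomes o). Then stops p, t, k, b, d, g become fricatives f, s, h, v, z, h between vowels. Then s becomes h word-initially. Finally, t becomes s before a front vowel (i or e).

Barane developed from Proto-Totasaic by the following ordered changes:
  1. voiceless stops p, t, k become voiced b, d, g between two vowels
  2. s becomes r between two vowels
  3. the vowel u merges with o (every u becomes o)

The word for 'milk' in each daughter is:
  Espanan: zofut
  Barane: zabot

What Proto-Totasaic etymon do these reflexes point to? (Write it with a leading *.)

Position 4: Espanan has u, Barane has o. Espanan preserves u here (none of its changes turn any other segment into u), so the proto-segment is *u.
Position 2: Espanan has o, Barane has a. Barane preserves a here (none of its changes turn any other segment into a), so the proto-segment is *a.
Position 3: Espanan has f, Barane has b. Taking the neighbouring segments as reconstructed: Espanan f could go back to *p or *f; Barane b could go back to *p or *b — the one source consistent with every daughter is *p.
Continuing position by position gives *zaput; check it forward:
Espanan: start from *zaput.
  rule 1 (vowel merger): zaput → zoput
  rule 2 (intervocalic lenition): zoput → zofut
  rule 3: no change — zofut
  rule 4: no change — zofut
  ⇒ Espanan zofut
Barane: *zaput > zabut > zabot  (by intervocalic voicing, vowel merger)
Only *zaput yields all of Espanan zofut, Barane zabot.

*zaput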